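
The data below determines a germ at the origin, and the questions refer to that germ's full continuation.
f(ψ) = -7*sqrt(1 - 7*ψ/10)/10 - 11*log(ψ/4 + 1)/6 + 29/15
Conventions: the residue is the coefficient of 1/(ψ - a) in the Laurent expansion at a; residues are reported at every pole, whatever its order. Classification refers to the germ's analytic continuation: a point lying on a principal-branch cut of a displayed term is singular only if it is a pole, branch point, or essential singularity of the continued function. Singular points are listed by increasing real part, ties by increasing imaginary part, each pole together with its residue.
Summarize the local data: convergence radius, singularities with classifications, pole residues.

Branch term (-11/6)*log(1 - ψ/(-4)): its argument vanishes at ψ = -4, a logarithmic branch point, modulus 4.
Branch term (-7/10)*sqrt(1 - ψ/(10/7)): its argument vanishes at ψ = 10/7, a square-root branch point, modulus 10/7.
The radius of convergence is the smallest modulus among the singular points: 10/7.
List the singular points by increasing real part (a conjugate pair: the negative imaginary part first).

Radius of convergence at 0: 10/7.
At -4: a logarithmic branch point.
At 10/7: an algebraic (square-root) branch point.


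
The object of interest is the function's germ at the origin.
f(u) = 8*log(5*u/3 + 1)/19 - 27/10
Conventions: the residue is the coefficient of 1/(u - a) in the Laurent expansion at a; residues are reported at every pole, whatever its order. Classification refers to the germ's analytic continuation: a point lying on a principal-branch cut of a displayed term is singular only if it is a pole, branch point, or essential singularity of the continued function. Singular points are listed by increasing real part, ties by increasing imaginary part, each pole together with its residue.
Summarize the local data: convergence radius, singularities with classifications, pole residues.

Branch term (8/19)*log(1 - u/(-3/5)): its argument vanishes at u = -3/5, a logarithmic branch point, modulus 3/5.
The radius of convergence is the smallest modulus among the singular points: 3/5.

Radius of convergence at 0: 3/5.
At -3/5: a logarithmic branch point.


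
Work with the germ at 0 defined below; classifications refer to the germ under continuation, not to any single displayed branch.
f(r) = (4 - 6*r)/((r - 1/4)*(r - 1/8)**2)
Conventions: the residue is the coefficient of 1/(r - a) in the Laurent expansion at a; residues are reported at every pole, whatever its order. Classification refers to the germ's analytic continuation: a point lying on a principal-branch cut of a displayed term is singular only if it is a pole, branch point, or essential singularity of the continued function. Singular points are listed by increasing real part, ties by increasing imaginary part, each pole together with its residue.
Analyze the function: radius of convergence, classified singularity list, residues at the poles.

Radius of convergence at 0: 1/8.
At 1/8: a pole of order 2; residue -160.
At 1/4: a pole of order 1; residue 160.

Denominator factor (r - 1/8)^2: pole of order 2 at 1/8, modulus 1/8.
Denominator factor (r - 1/4): pole of order 1 at 1/4, modulus 1/4.
The radius of convergence is the smallest modulus among the singular points: 1/8.
At the order-2 pole 1/8 set g(r) = (r - (1/8))^2*f(r) = (4 - 6*r)/(r - 1/4).
Order-2 pole: residue = g'(a); g'(1/8) = -160, so the residue is -160.
At the order-1 pole 1/4 set g(r) = (r - (1/4))*f(r) = (4 - 6*r)/(r - 1/8)**2.
Simple pole: residue = g(a) at a = 1/4, which is 160.
List the singular points by increasing real part (a conjugate pair: the negative imaginary part first).


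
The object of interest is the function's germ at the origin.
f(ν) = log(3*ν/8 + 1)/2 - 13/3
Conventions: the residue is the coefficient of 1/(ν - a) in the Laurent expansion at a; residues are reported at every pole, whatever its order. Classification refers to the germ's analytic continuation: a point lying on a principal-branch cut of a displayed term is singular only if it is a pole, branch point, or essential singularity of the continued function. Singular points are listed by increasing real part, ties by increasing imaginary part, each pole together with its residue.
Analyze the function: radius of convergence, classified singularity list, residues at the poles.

Branch term (1/2)*log(1 - ν/(-8/3)): its argument vanishes at ν = -8/3, a logarithmic branch point, modulus 8/3.
The radius of convergence is the smallest modulus among the singular points: 8/3.

Radius of convergence at 0: 8/3.
At -8/3: a logarithmic branch point.


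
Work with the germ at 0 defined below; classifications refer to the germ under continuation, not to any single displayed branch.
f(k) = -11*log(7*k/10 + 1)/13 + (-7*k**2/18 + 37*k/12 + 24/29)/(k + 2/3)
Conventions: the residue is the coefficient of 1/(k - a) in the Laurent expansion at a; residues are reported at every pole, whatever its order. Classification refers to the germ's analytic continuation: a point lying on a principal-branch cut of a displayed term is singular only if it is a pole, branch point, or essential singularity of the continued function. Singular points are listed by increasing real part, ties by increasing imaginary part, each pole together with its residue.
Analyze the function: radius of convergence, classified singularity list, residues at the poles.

Radius of convergence at 0: 2/3.
At -10/7: a logarithmic branch point.
At -2/3: a pole of order 1; residue -6581/4698.

Denominator factor (k + 2/3): pole of order 1 at -2/3, modulus 2/3.
Branch term (-11/13)*log(1 - k/(-10/7)): its argument vanishes at k = -10/7, a logarithmic branch point, modulus 10/7.
The radius of convergence is the smallest modulus among the singular points: 2/3.
The branch term is analytic at -2/3 and contributes nothing to the residue; only the rational part matters.
At the order-1 pole -2/3 set g(k) = (k - (-2/3))*(rational part) = -7*k**2/18 + 37*k/12 + 24/29.
Simple pole: residue = g(a) at a = -2/3, which is -6581/4698.
List the singular points by increasing real part (a conjugate pair: the negative imaginary part first).


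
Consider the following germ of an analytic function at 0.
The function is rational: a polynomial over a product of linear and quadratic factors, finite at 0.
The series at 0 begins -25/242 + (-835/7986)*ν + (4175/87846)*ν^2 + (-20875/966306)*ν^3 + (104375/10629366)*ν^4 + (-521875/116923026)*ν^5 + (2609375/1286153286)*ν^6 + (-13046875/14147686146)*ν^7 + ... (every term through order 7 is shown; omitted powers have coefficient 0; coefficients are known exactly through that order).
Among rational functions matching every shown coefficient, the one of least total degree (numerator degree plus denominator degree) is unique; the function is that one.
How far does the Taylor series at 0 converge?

The radius of convergence is 11/5.

No rational of total degree below 2 reproduces all 8 coefficients; solving the [1/1] Pade equations on them gives f(ν) = (-ν/3 - 5/22)/(ν + 11/5), whose expansion matches every shown term.
Denominator factor (ν + 11/5): pole of order 1 at -11/5, modulus 11/5.
The radius of convergence is the smallest modulus among the singular points: 11/5.


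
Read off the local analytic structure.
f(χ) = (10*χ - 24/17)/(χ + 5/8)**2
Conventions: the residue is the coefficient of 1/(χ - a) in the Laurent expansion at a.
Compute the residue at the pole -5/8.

The residue is 10.

At the order-2 pole -5/8 set g(χ) = (χ - (-5/8))^2*f(χ) = 10*χ - 24/17.
Order-2 pole: residue = g'(a); g'(-5/8) = 10, so the residue is 10.


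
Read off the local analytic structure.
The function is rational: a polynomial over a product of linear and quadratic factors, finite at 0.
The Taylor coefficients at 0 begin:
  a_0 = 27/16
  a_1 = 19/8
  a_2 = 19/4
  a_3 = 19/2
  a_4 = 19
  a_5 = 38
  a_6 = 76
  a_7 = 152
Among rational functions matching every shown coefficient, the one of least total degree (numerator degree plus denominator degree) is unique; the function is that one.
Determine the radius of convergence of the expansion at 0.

No rational of total degree below 2 reproduces all 8 coefficients; solving the [1/1] Pade equations on them gives f(d) = (d/2 - 27/32)/(d - 1/2), whose expansion matches every shown term.
Denominator factor (d - 1/2): pole of order 1 at 1/2, modulus 1/2.
The radius of convergence is the smallest modulus among the singular points: 1/2.

The radius of convergence is 1/2.


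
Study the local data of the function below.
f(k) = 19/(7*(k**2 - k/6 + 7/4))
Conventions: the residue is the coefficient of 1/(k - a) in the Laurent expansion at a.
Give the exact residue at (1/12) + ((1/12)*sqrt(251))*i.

The factor k**2 - k/6 + 7/4 splits as (k - a)(k - a') with a = (1/12) + ((1/12)*sqrt(251))*i, a' = (1/12) - ((1/12)*sqrt(251))*i. At the order-1 pole a set g(k) = (k - a)*f(k) = [19/7] / (k - a').
Simple pole: residue = g(a) at a = (1/12) + ((1/12)*sqrt(251))*i, which is -((114/1757)*sqrt(251))*i.

The residue is -((114/1757)*sqrt(251))*i.


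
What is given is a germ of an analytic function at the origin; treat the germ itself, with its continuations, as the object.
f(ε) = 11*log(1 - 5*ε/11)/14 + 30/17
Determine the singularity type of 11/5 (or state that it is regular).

The point is a logarithmic branch point.

The term (11/14)*log(1 - ε/(11/5)) has argument 1 - 11/5/(11/5) = 0 at 11/5: a logarithmic (infinitely-sheeted) branch point; the remaining terms are analytic or single-valued there.


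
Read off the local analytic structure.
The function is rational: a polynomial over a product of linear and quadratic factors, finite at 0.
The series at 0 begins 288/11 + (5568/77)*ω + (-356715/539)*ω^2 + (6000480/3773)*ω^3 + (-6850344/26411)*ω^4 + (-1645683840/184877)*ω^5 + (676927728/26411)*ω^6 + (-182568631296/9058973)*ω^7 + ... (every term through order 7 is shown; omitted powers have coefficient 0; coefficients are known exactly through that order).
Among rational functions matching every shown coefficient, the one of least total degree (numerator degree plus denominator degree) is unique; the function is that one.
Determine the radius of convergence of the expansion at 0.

The radius of convergence is 1/2.

No rational of total degree below 6 reproduces all 8 coefficients; solving the [2/4] Pade equations on them gives f(ω) = (15*ω**2/16 + 12*ω + 18/11)/(ω**2 + 4*ω/7 + 1/4)**2, whose expansion matches every shown term.
Denominator factor (ω**2 + 4*ω/7 + 1/4)^2: discriminant -33/49, complex-conjugate roots (-2/7) + ((1/14)*sqrt(33))*i and (-2/7) - ((1/14)*sqrt(33))*i; poles of order 2, moduli 1/2 and 1/2.
The radius of convergence is the smallest modulus among the singular points: 1/2.


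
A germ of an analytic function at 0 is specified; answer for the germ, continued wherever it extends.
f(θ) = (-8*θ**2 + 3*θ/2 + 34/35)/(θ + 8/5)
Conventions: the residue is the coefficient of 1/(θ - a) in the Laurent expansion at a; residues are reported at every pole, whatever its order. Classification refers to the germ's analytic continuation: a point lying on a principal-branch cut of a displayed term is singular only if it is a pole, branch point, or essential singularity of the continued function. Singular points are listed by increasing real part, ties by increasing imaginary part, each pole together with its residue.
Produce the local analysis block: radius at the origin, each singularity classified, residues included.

Radius of convergence at 0: 8/5.
At -8/5: a pole of order 1; residue -3834/175.

Denominator factor (θ + 8/5): pole of order 1 at -8/5, modulus 8/5.
The radius of convergence is the smallest modulus among the singular points: 8/5.
At the order-1 pole -8/5 set g(θ) = (θ - (-8/5))*f(θ) = -8*θ**2 + 3*θ/2 + 34/35.
Simple pole: residue = g(a) at a = -8/5, which is -3834/175.


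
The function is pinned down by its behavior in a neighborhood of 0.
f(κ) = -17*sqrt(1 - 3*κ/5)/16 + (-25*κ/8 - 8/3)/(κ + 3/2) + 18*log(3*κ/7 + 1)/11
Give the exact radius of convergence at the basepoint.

The radius of convergence is 3/2.

Denominator factor (κ + 3/2): pole of order 1 at -3/2, modulus 3/2.
Branch term (18/11)*log(1 - κ/(-7/3)): its argument vanishes at κ = -7/3, a logarithmic branch point, modulus 7/3.
Branch term (-17/16)*sqrt(1 - κ/(5/3)): its argument vanishes at κ = 5/3, a square-root branch point, modulus 5/3.
The radius of convergence is the smallest modulus among the singular points: 3/2.


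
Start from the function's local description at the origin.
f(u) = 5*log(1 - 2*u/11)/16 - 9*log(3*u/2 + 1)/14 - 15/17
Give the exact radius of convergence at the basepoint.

The radius of convergence is 2/3.

Branch term (5/16)*log(1 - u/(11/2)): its argument vanishes at u = 11/2, a logarithmic branch point, modulus 11/2.
Branch term (-9/14)*log(1 - u/(-2/3)): its argument vanishes at u = -2/3, a logarithmic branch point, modulus 2/3.
The radius of convergence is the smallest modulus among the singular points: 2/3.


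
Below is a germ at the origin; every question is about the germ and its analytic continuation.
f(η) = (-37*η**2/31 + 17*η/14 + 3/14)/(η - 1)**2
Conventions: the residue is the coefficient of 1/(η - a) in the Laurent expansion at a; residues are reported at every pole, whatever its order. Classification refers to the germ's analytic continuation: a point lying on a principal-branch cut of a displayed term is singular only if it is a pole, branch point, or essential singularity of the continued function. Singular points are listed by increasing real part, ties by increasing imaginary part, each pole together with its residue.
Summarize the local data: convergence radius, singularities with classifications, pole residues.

Denominator factor (η - 1)^2: pole of order 2 at 1, modulus 1.
The radius of convergence is the smallest modulus among the singular points: 1.
At the order-2 pole 1 set g(η) = (η - (1))^2*f(η) = -37*η**2/31 + 17*η/14 + 3/14.
Order-2 pole: residue = g'(a); g'(1) = -509/434, so the residue is -509/434.

Radius of convergence at 0: 1.
At 1: a pole of order 2; residue -509/434.


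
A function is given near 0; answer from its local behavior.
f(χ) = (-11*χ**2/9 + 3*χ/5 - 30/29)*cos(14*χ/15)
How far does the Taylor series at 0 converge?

The radius of convergence is infinite.

The factor cos(14*χ/15) is entire and contributes no finite singular point.
The polynomial part has no poles.
No finite singular points: the Taylor series at 0 converges everywhere.


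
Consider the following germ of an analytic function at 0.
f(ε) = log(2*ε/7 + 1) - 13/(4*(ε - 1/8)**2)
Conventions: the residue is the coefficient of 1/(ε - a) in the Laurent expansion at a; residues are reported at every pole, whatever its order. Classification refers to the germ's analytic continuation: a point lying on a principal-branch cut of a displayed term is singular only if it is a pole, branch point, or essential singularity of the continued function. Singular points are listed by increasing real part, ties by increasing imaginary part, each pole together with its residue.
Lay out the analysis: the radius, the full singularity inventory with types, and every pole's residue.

Denominator factor (ε - 1/8)^2: pole of order 2 at 1/8, modulus 1/8.
Branch term (1)*log(1 - ε/(-7/2)): its argument vanishes at ε = -7/2, a logarithmic branch point, modulus 7/2.
The radius of convergence is the smallest modulus among the singular points: 1/8.
The branch term is analytic at 1/8 and contributes nothing to the residue; only the rational part matters.
At the order-2 pole 1/8 set g(ε) = (ε - (1/8))^2*(rational part) = -13/4.
Order-2 pole: residue = g'(a); g'(1/8) = 0, so the residue is 0.
List the singular points by increasing real part (a conjugate pair: the negative imaginary part first).

Radius of convergence at 0: 1/8.
At -7/2: a logarithmic branch point.
At 1/8: a pole of order 2; residue 0.


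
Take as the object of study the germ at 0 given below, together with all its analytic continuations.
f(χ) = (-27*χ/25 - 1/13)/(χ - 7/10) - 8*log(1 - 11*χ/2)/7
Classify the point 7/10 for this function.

The point is a pole of order 1.

The denominator factor χ - 7/10 vanishes at 7/10 and appears to the power 1; the numerator there equals -2707/3250, nonzero, and no other factor vanishes.
The branch terms are analytic at this point.
Hence a pole whose order is the multiplicity, 1.


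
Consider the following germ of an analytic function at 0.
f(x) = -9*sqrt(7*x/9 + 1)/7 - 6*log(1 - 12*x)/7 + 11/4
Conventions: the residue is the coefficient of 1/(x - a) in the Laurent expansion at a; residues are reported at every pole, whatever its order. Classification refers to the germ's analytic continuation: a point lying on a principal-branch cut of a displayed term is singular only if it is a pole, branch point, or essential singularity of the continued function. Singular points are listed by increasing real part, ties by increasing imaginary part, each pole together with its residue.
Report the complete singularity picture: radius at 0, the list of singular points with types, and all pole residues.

Branch term (-9/7)*sqrt(1 - x/(-9/7)): its argument vanishes at x = -9/7, a square-root branch point, modulus 9/7.
Branch term (-6/7)*log(1 - x/(1/12)): its argument vanishes at x = 1/12, a logarithmic branch point, modulus 1/12.
The radius of convergence is the smallest modulus among the singular points: 1/12.
List the singular points by increasing real part (a conjugate pair: the negative imaginary part first).

Radius of convergence at 0: 1/12.
At -9/7: an algebraic (square-root) branch point.
At 1/12: a logarithmic branch point.


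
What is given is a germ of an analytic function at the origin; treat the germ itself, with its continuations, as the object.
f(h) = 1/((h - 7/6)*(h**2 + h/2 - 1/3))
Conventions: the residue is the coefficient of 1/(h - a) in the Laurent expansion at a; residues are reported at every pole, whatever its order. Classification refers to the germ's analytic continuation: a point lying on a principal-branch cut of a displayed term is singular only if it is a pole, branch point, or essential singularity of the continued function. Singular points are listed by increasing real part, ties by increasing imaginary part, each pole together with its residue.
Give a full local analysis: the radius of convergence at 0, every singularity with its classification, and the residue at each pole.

Denominator factor (h - 7/6): pole of order 1 at 7/6, modulus 7/6.
Denominator factor (h**2 + h/2 - 1/3): discriminant 19/12, real irrational roots -1/4 + (1/12)*sqrt(57) and -1/4 - (1/12)*sqrt(57); poles of order 1, moduli -1/4 + (1/12)*sqrt(57) and 1/4 + (1/12)*sqrt(57).
The radius of convergence is the smallest modulus among the singular points: -1/4 + (1/12)*sqrt(57).
The factor h**2 + h/2 - 1/3 splits as (h - a)(h - a') with a = -1/4 - (1/12)*sqrt(57), a' = -1/4 + (1/12)*sqrt(57). At the order-1 pole a set g(h) = (h - a)*f(h) = [1/(h - 7/6)] / (h - a').
Simple pole: residue = g(a) at a = -1/4 - (1/12)*sqrt(57), which is -9/29 + (51/551)*sqrt(57).
The factor h**2 + h/2 - 1/3 splits as (h - a)(h - a') with a = -1/4 + (1/12)*sqrt(57), a' = -1/4 - (1/12)*sqrt(57). At the order-1 pole a set g(h) = (h - a)*f(h) = [1/(h - 7/6)] / (h - a').
Simple pole: residue = g(a) at a = -1/4 + (1/12)*sqrt(57), which is -9/29 - (51/551)*sqrt(57).
At the order-1 pole 7/6 set g(h) = (h - (7/6))*f(h) = 1/(h**2 + h/2 - 1/3).
Simple pole: residue = g(a) at a = 7/6, which is 18/29.
List the singular points by increasing real part (a conjugate pair: the negative imaginary part first).

Radius of convergence at 0: -1/4 + (1/12)*sqrt(57).
At -1/4 - (1/12)*sqrt(57): a pole of order 1; residue -9/29 + (51/551)*sqrt(57).
At -1/4 + (1/12)*sqrt(57): a pole of order 1; residue -9/29 - (51/551)*sqrt(57).
At 7/6: a pole of order 1; residue 18/29.


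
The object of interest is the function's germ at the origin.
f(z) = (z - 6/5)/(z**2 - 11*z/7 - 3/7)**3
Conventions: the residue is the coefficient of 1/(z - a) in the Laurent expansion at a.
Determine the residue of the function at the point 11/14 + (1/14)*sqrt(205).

The residue is -(208887/43075625)*sqrt(205).

The factor z**2 - 11*z/7 - 3/7 splits as (z - a)(z - a') with a = 11/14 + (1/14)*sqrt(205), a' = 11/14 - (1/14)*sqrt(205). At the order-3 pole a set g(z) = (z - a)^3*f(z) = [z - 6/5] / (z - a')^3.
Order-3 pole: residue = g''(a)/2; g''(11/14 + (1/14)*sqrt(205)) = -(417774/43075625)*sqrt(205), so the residue is -(208887/43075625)*sqrt(205).


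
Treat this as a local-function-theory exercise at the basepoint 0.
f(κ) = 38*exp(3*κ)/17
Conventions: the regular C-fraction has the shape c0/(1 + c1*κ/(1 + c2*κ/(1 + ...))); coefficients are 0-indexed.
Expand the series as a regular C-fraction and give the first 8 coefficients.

Taylor coefficients (expand at 0): a_0 = 38/17, a_1 = 114/17, a_2 = 171/17, a_3 = 171/17, a_4 = 513/68, a_5 = 1539/340, a_6 = 1539/680, a_7 = 4617/4760.
c0 = a_0 = 38/17. Peel one level at a time: if S = 1 + c*κ/S' with S'(0) = 1, then c is the κ-coefficient of S and S' = c*κ/(S - 1).
S_1 = c0/f = 1 + (-3)*κ + (9/2)*κ^2 + ...; c1 = -3.
S_2 = c1*κ/(S_1 - 1) = 1 + (3/2)*κ + (3/4)*κ^2 + ...; c2 = 3/2.
S_3 = c2*κ/(S_2 - 1) = 1 + (-1/2)*κ + (1/4)*κ^2 + ...; c3 = -1/2.
S_4 = c3*κ/(S_3 - 1) = 1 + (1/2)*κ + (3/20)*κ^2 + ...; c4 = 1/2.
S_5 = c4*κ/(S_4 - 1) = 1 + (-3/10)*κ + (9/100)*κ^2 + ...; c5 = -3/10.
S_6 = c5*κ/(S_5 - 1) = 1 + (3/10)*κ + (9/140)*κ^2 + ...; c6 = 3/10.
S_7 = c6*κ/(S_6 - 1) = 1 + (-3/14)*κ + ...; c7 = -3/14.

The regular C-fraction coefficients are [38/17, -3, 3/2, -1/2, 1/2, -3/10, 3/10, -3/14].


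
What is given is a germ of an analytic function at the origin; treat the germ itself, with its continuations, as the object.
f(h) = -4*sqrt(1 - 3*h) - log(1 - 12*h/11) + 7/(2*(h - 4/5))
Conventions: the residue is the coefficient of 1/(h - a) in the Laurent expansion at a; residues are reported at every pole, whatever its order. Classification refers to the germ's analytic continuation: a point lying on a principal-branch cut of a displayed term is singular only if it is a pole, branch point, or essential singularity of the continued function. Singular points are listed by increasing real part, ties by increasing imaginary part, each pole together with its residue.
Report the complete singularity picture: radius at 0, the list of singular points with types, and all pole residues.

Radius of convergence at 0: 1/3.
At 1/3: an algebraic (square-root) branch point.
At 4/5: a pole of order 1; residue 7/2.
At 11/12: a logarithmic branch point.

Denominator factor (h - 4/5): pole of order 1 at 4/5, modulus 4/5.
Branch term (-1)*log(1 - h/(11/12)): its argument vanishes at h = 11/12, a logarithmic branch point, modulus 11/12.
Branch term (-4)*sqrt(1 - h/(1/3)): its argument vanishes at h = 1/3, a square-root branch point, modulus 1/3.
The radius of convergence is the smallest modulus among the singular points: 1/3.
The branch terms are analytic at 4/5 and contribute nothing to the residue; only the rational part matters.
At the order-1 pole 4/5 set g(h) = (h - (4/5))*(rational part) = 7/2.
Simple pole: residue = g(a) at a = 4/5, which is 7/2.
List the singular points by increasing real part (a conjugate pair: the negative imaginary part first).


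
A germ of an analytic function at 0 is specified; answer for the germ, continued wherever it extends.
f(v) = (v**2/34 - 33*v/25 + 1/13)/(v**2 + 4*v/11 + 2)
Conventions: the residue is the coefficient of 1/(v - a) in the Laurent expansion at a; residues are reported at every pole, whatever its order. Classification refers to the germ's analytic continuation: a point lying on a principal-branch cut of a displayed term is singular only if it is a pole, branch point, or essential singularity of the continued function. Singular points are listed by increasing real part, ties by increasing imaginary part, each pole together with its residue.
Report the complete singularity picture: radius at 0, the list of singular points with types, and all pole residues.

Denominator factor (v**2 + 4*v/11 + 2): discriminant -952/121, complex-conjugate roots (-2/11) + ((1/11)*sqrt(238))*i and (-2/11) - ((1/11)*sqrt(238))*i; poles of order 1, moduli sqrt(2) and sqrt(2).
The radius of convergence is the smallest modulus among the singular points: sqrt(2).
The factor v**2 + 4*v/11 + 2 splits as (v - a)(v - a') with a = (-2/11) - ((1/11)*sqrt(238))*i, a' = (-2/11) + ((1/11)*sqrt(238))*i. At the order-1 pole a set g(v) = (v - a)*f(v) = [v**2/34 - 33*v/25 + 1/13] / (v - a').
Simple pole: residue = g(a) at a = (-2/11) - ((1/11)*sqrt(238))*i, which is (-6221/9350) + ((86923/14464450)*sqrt(238))*i.
The factor v**2 + 4*v/11 + 2 splits as (v - a)(v - a') with a = (-2/11) + ((1/11)*sqrt(238))*i, a' = (-2/11) - ((1/11)*sqrt(238))*i. At the order-1 pole a set g(v) = (v - a)*f(v) = [v**2/34 - 33*v/25 + 1/13] / (v - a').
Simple pole: residue = g(a) at a = (-2/11) + ((1/11)*sqrt(238))*i, which is (-6221/9350) - ((86923/14464450)*sqrt(238))*i.
List the singular points by increasing real part (a conjugate pair: the negative imaginary part first).

Radius of convergence at 0: sqrt(2).
At (-2/11) - ((1/11)*sqrt(238))*i: a pole of order 1; residue (-6221/9350) + ((86923/14464450)*sqrt(238))*i.
At (-2/11) + ((1/11)*sqrt(238))*i: a pole of order 1; residue (-6221/9350) - ((86923/14464450)*sqrt(238))*i.


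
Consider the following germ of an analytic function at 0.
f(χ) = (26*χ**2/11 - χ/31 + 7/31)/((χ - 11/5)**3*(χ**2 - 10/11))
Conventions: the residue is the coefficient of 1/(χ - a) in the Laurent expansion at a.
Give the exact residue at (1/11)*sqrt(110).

The factor χ**2 - 10/11 splits as (χ - a)(χ - a') with a = (1/11)*sqrt(110), a' = -(1/11)*sqrt(110). At the order-1 pole a set g(χ) = (χ - a)*f(χ) = [(26*χ**2/11 - χ/31 + 7/31)/(χ - 11/5)**3] / (χ - a').
Simple pole: residue = g(a) at a = (1/11)*sqrt(110), which is -11637012125/39159647671 - (5038912175/156638590684)*sqrt(110).

The residue is -11637012125/39159647671 - (5038912175/156638590684)*sqrt(110).


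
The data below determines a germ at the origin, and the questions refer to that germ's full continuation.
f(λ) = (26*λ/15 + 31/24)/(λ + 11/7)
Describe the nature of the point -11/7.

The denominator factor λ + 11/7 vanishes at -11/7 and appears to the power 1; the numerator there equals -401/280, nonzero, and no other factor vanishes.
Hence a pole whose order is the multiplicity, 1.

The point is a pole of order 1.


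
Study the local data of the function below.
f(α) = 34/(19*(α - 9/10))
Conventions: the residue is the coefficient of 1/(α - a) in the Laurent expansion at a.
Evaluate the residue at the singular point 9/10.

The residue is 34/19.

At the order-1 pole 9/10 set g(α) = (α - (9/10))*f(α) = 34/19.
Simple pole: residue = g(a) at a = 9/10, which is 34/19.


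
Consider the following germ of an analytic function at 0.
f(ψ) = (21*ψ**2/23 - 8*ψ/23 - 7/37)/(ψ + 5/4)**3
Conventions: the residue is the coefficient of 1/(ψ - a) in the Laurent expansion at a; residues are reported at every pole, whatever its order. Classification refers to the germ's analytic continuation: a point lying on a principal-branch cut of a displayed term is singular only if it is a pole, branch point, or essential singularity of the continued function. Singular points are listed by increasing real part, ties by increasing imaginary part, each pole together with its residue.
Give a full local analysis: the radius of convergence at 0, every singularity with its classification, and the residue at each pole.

Denominator factor (ψ + 5/4)^3: pole of order 3 at -5/4, modulus 5/4.
The radius of convergence is the smallest modulus among the singular points: 5/4.
At the order-3 pole -5/4 set g(ψ) = (ψ - (-5/4))^3*f(ψ) = 21*ψ**2/23 - 8*ψ/23 - 7/37.
Order-3 pole: residue = g''(a)/2; g''(-5/4) = 42/23, so the residue is 21/23.

Radius of convergence at 0: 5/4.
At -5/4: a pole of order 3; residue 21/23.


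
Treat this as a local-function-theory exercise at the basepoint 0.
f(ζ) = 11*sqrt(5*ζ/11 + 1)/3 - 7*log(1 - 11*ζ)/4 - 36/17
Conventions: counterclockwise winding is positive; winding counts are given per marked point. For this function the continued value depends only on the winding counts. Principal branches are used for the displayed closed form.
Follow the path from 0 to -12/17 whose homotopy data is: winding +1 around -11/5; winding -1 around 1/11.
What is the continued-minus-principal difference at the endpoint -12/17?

Continued minus principal equals (-(2/51)*sqrt(23749)) + ((7/2)*pi)*i.

The rational part is single-valued and drops out of the difference; each branch term changes only by its own monodromy.
(11/3)*sqrt(1 - ζ/(-11/5)): winding +1 is odd, the square root flips sign, contributing -2*(11/3)*sqrt(1 - (-12/17)/(-11/5)) = -2*(11/3)*sqrt(127/187) = -(2/51)*sqrt(23749).
(-7/4)*log(1 - ζ/(1/11)): each positive loop around 1/11 adds 2*pi*i to the log, so winding -1 contributes (-7/4)*(-1)*2*pi*i = (7/2)*pi*i.
Summing the contributions at ζ = -12/17 gives (-(2/51)*sqrt(23749)) + ((7/2)*pi)*i.


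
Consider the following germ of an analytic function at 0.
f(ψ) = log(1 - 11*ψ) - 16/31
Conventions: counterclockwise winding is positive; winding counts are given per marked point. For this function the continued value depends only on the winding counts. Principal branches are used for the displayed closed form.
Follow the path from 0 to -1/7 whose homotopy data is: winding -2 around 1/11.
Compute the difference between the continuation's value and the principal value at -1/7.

Continued minus principal equals -(4)*pi*i.

The rational part is single-valued and drops out of the difference; each branch term changes only by its own monodromy.
(1)*log(1 - ψ/(1/11)): each positive loop around 1/11 adds 2*pi*i to the log, so winding -2 contributes (1)*(-2)*2*pi*i = -(4)*pi*i.
Summing the contributions at ψ = -1/7 gives -(4)*pi*i.


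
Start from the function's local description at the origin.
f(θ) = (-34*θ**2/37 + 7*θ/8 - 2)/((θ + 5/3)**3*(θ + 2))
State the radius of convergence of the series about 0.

The radius of convergence is 5/3.

Denominator factor (θ + 5/3)^3: pole of order 3 at -5/3, modulus 5/3.
Denominator factor (θ + 2): pole of order 1 at -2, modulus 2.
The radius of convergence is the smallest modulus among the singular points: 5/3.


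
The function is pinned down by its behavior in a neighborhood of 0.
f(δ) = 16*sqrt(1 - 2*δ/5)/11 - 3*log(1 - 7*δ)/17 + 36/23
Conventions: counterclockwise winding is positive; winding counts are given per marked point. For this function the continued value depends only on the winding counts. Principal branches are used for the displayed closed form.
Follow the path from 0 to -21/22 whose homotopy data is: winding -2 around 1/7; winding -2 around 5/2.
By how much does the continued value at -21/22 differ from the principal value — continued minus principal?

The rational part is single-valued and drops out of the difference; each branch term changes only by its own monodromy.
(16/11)*sqrt(1 - δ/(5/2)): winding -2 is even, the square root returns to the same sheet, contribution 0.
(-3/17)*log(1 - δ/(1/7)): each positive loop around 1/7 adds 2*pi*i to the log, so winding -2 contributes (-3/17)*(-2)*2*pi*i = (12/17)*pi*i.
Summing the contributions at δ = -21/22 gives (12/17)*pi*i.

Continued minus principal equals (12/17)*pi*i.


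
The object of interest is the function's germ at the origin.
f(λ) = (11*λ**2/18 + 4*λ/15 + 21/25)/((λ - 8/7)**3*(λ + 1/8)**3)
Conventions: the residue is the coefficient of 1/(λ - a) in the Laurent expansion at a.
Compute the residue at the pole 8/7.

The residue is 782250124544/405951603975.

At the order-3 pole 8/7 set g(λ) = (λ - (8/7))^3*f(λ) = (11*λ**2/18 + 4*λ/15 + 21/25)/(λ + 1/8)**3.
Order-3 pole: residue = g''(a)/2; g''(8/7) = 1564500249088/405951603975, so the residue is 782250124544/405951603975.


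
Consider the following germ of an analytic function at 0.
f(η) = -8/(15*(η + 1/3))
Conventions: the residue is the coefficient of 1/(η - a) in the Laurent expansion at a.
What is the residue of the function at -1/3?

At the order-1 pole -1/3 set g(η) = (η - (-1/3))*f(η) = -8/15.
Simple pole: residue = g(a) at a = -1/3, which is -8/15.

The residue is -8/15.


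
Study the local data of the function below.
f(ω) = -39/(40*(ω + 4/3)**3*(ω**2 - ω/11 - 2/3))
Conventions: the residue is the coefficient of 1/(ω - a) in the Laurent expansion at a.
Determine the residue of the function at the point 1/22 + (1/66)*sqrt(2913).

The factor ω**2 - ω/11 - 2/3 splits as (ω - a)(ω - a') with a = 1/22 + (1/66)*sqrt(2913), a' = 1/22 - (1/66)*sqrt(2913). At the order-1 pole a set g(ω) = (ω - a)*f(ω) = [-39/(40*(ω + 4/3)**3)] / (ω - a').
Simple pole: residue = g(a) at a = 1/22 + (1/66)*sqrt(2913), which is 241123311/145267840 - (896999103/28211014528)*sqrt(2913).

The residue is 241123311/145267840 - (896999103/28211014528)*sqrt(2913).


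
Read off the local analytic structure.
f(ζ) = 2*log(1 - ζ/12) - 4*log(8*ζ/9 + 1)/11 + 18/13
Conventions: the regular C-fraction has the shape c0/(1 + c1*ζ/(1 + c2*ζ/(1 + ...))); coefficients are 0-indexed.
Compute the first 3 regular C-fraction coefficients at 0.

Taylor coefficients (expand at 0): a_0 = 18/13, a_1 = -97/198, a_2 = 1949/14256.
c0 = a_0 = 18/13. Peel one level at a time: if S = 1 + c*ζ/S' with S'(0) = 1, then c is the ζ-coefficient of S and S' = c*ζ/(S - 1).
S_1 = c0/f = 1 + (1261/3564)*ζ + (671879/25404192)*ζ^2 + ...; c1 = 1261/3564.
S_2 = c1*ζ/(S_1 - 1) = 1 + (-51683/691416)*ζ + ...; c2 = -51683/691416.

The regular C-fraction coefficients are [18/13, 1261/3564, -51683/691416].


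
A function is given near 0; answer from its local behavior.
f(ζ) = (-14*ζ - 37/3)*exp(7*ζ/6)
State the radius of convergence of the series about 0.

The radius of convergence is infinite.

The factor exp(7*ζ/6) is entire and contributes no finite singular point.
The polynomial part has no poles.
No finite singular points: the Taylor series at 0 converges everywhere.


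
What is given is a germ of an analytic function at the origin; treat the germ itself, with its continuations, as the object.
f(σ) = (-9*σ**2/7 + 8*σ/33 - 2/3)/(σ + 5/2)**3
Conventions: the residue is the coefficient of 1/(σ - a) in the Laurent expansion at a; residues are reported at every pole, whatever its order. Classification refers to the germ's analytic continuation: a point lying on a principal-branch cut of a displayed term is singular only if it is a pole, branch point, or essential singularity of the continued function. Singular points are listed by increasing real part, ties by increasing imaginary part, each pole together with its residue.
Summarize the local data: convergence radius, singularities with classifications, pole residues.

Denominator factor (σ + 5/2)^3: pole of order 3 at -5/2, modulus 5/2.
The radius of convergence is the smallest modulus among the singular points: 5/2.
At the order-3 pole -5/2 set g(σ) = (σ - (-5/2))^3*f(σ) = -9*σ**2/7 + 8*σ/33 - 2/3.
Order-3 pole: residue = g''(a)/2; g''(-5/2) = -18/7, so the residue is -9/7.

Radius of convergence at 0: 5/2.
At -5/2: a pole of order 3; residue -9/7.


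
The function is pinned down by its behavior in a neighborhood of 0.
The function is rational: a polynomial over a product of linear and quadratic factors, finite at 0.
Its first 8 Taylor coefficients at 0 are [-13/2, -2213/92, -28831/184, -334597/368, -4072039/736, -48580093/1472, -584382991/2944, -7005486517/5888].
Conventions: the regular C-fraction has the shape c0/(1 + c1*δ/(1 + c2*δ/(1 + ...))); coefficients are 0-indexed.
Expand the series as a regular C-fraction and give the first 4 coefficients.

The regular C-fraction coefficients are [-13/2, -2213/598, -1861550/661687, 135691283/82392203].


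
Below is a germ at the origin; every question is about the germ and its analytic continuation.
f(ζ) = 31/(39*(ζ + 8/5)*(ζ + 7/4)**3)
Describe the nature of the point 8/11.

The point is a regular point.

Denominator factors: ζ + 8/5 = 128/55 at ζ = 8/11; ζ + 7/4 = 109/44 at ζ = 8/11 — none vanishes.
So the germ continues analytically to 8/11.


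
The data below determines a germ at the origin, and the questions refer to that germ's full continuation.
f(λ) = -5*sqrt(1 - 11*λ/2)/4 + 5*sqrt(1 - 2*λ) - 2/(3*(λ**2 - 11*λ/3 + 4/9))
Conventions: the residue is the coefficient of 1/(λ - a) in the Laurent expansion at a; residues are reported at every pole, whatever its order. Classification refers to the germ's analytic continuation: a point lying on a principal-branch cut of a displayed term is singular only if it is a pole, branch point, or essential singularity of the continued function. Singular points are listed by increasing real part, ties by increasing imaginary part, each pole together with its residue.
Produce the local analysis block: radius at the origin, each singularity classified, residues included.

Denominator factor (λ**2 - 11*λ/3 + 4/9): discriminant 35/3, real irrational roots 11/6 + (1/6)*sqrt(105) and 11/6 - (1/6)*sqrt(105); poles of order 1, moduli 11/6 + (1/6)*sqrt(105) and 11/6 - (1/6)*sqrt(105).
Branch term (5)*sqrt(1 - λ/(1/2)): its argument vanishes at λ = 1/2, a square-root branch point, modulus 1/2.
Branch term (-5/4)*sqrt(1 - λ/(2/11)): its argument vanishes at λ = 2/11, a square-root branch point, modulus 2/11.
The radius of convergence is the smallest modulus among the singular points: 11/6 - (1/6)*sqrt(105).
The branch terms are analytic at 11/6 - (1/6)*sqrt(105) and contribute nothing to the residue; only the rational part matters.
The factor λ**2 - 11*λ/3 + 4/9 splits as (λ - a)(λ - a') with a = 11/6 - (1/6)*sqrt(105), a' = 11/6 + (1/6)*sqrt(105). At the order-1 pole a set g(λ) = (λ - a)*(rational part) = [-2/3] / (λ - a').
Simple pole: residue = g(a) at a = 11/6 - (1/6)*sqrt(105), which is (2/105)*sqrt(105).
The branch terms are analytic at 11/6 + (1/6)*sqrt(105) and contribute nothing to the residue; only the rational part matters.
The factor λ**2 - 11*λ/3 + 4/9 splits as (λ - a)(λ - a') with a = 11/6 + (1/6)*sqrt(105), a' = 11/6 - (1/6)*sqrt(105). At the order-1 pole a set g(λ) = (λ - a)*(rational part) = [-2/3] / (λ - a').
Simple pole: residue = g(a) at a = 11/6 + (1/6)*sqrt(105), which is -(2/105)*sqrt(105).
List the singular points by increasing real part (a conjugate pair: the negative imaginary part first).

Radius of convergence at 0: 11/6 - (1/6)*sqrt(105).
At 11/6 - (1/6)*sqrt(105): a pole of order 1; residue (2/105)*sqrt(105).
At 2/11: an algebraic (square-root) branch point.
At 1/2: an algebraic (square-root) branch point.
At 11/6 + (1/6)*sqrt(105): a pole of order 1; residue -(2/105)*sqrt(105).


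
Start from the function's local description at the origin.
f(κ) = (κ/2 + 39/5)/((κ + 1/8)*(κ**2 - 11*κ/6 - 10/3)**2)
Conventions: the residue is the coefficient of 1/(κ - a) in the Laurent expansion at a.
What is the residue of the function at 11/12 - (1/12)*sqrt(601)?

The factor κ**2 - 11*κ/6 - 10/3 splits as (κ - a)(κ - a') with a = 11/12 - (1/12)*sqrt(601), a' = 11/12 + (1/12)*sqrt(601). At the order-2 pole a set g(κ) = (κ - a)^2*f(κ) = [(κ/2 + 39/5)/(κ + 1/8)] / (κ - a')^2.
Order-2 pole: residue = g'(a); g'(11/12 - (1/12)*sqrt(601)) = -713088/1758245 - (1391890896/127015970449)*sqrt(601), so the residue is -713088/1758245 - (1391890896/127015970449)*sqrt(601).

The residue is -713088/1758245 - (1391890896/127015970449)*sqrt(601).


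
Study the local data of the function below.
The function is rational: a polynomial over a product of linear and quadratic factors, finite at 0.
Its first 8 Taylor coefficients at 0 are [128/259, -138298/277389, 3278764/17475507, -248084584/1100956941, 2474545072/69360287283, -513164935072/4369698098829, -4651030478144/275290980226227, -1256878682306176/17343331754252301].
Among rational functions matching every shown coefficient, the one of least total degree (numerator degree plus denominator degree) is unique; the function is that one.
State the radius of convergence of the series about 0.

No rational of total degree below 4 reproduces all 8 coefficients; solving the [2/2] Pade equations on them gives f(χ) = (-χ**2/9 + 39*χ/34 - 32/37)/(χ**2 + 5*χ/9 - 7/4), whose expansion matches every shown term.
Denominator factor (χ**2 + 5*χ/9 - 7/4): discriminant 592/81, real irrational roots -5/18 + (2/9)*sqrt(37) and -5/18 - (2/9)*sqrt(37); poles of order 1, moduli -5/18 + (2/9)*sqrt(37) and 5/18 + (2/9)*sqrt(37).
The radius of convergence is the smallest modulus among the singular points: -5/18 + (2/9)*sqrt(37).

The radius of convergence is -5/18 + (2/9)*sqrt(37).
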